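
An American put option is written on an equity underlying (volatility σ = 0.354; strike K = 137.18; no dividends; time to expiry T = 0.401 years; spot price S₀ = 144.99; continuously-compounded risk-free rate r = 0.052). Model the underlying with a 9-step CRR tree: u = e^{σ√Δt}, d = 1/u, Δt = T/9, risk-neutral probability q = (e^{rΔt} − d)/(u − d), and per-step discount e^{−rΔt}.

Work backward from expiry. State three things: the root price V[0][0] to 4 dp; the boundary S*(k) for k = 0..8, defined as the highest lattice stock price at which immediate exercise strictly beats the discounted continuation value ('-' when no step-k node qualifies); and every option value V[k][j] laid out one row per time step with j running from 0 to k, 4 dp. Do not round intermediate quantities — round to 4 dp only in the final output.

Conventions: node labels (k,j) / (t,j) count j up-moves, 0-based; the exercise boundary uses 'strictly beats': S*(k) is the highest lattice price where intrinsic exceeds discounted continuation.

Δt=0.04456  u=1.07759  d=0.92800  q=0.49683  discount=0.99769
step 9 (expiry): payoffs max(K−S,0) = 63.1731 51.2439 37.3918 21.3069 2.6292 0.0000 0.0000 0.0000 0.0000 0.0000
step 8: (k=8,j=0): S=79.7487, K−S=57.4313, hold=57.1138 ⇒ V=57.4313 exercise | (k=8,j=1): S=92.6035, K−S=44.5765, hold=44.2590 ⇒ V=44.5765 exercise | (k=8,j=2): S=107.5303, K−S=29.6497, hold=29.3322 ⇒ V=29.6497 exercise | (k=8,j=3): S=124.8632, K−S=12.3168, hold=11.9993 ⇒ V=12.3168 exercise | (k=8,j=4): S=144.9900, K−S=0.0000, hold=1.3199 ⇒ V=1.3199 continue | (k=8,j=5): S=168.3610, K−S=0.0000, hold=0.0000 ⇒ V=0.0000 continue | (k=8,j=6): S=195.4993, K−S=0.0000, hold=0.0000 ⇒ V=0.0000 continue | (k=8,j=7): S=227.0120, K−S=0.0000, hold=0.0000 ⇒ V=0.0000 continue | (k=8,j=8): S=263.6042, K−S=0.0000, hold=0.0000 ⇒ V=0.0000 continue  boundary S*=124.8632
step 7: (k=7,j=0): S=85.9361, K−S=51.2439, hold=50.9264 ⇒ V=51.2439 exercise | (k=7,j=1): S=99.7882, K−S=37.3918, hold=37.0743 ⇒ V=37.3918 exercise | (k=7,j=2): S=115.8731, K−S=21.3069, hold=20.9894 ⇒ V=21.3069 exercise | (k=7,j=3): S=134.5508, K−S=2.6292, hold=6.8373 ⇒ V=6.8373 continue | (k=7,j=4): S=156.2391, K−S=0.0000, hold=0.6626 ⇒ V=0.6626 continue | (k=7,j=5): S=181.4234, K−S=0.0000, hold=0.0000 ⇒ V=0.0000 continue | (k=7,j=6): S=210.6672, K−S=0.0000, hold=0.0000 ⇒ V=0.0000 continue | (k=7,j=7): S=244.6248, K−S=0.0000, hold=0.0000 ⇒ V=0.0000 continue  boundary S*=115.8731
step 6: (k=6,j=0): S=92.6035, K−S=44.5765, hold=44.2590 ⇒ V=44.5765 exercise | (k=6,j=1): S=107.5303, K−S=29.6497, hold=29.3322 ⇒ V=29.6497 exercise | (k=6,j=2): S=124.8632, K−S=12.3168, hold=14.0852 ⇒ V=14.0852 continue | (k=6,j=3): S=144.9900, K−S=0.0000, hold=3.7607 ⇒ V=3.7607 continue | (k=6,j=4): S=168.3610, K−S=0.0000, hold=0.3326 ⇒ V=0.3326 continue | (k=6,j=5): S=195.4993, K−S=0.0000, hold=0.0000 ⇒ V=0.0000 continue | (k=6,j=6): S=227.0120, K−S=0.0000, hold=0.0000 ⇒ V=0.0000 continue  boundary S*=107.5303
step 5: (k=5,j=0): S=99.7882, K−S=37.3918, hold=37.0743 ⇒ V=37.3918 exercise | (k=5,j=1): S=115.8731, K−S=21.3069, hold=21.8660 ⇒ V=21.8660 continue | (k=5,j=2): S=134.5508, K−S=2.6292, hold=8.9349 ⇒ V=8.9349 continue | (k=5,j=3): S=156.2391, K−S=0.0000, hold=2.0528 ⇒ V=2.0528 continue | (k=5,j=4): S=181.4234, K−S=0.0000, hold=0.1670 ⇒ V=0.1670 continue | (k=5,j=5): S=210.6672, K−S=0.0000, hold=0.0000 ⇒ V=0.0000 continue  boundary S*=99.7882
step 4: (k=4,j=0): S=107.5303, K−S=29.6497, hold=29.6094 ⇒ V=29.6497 exercise | (k=4,j=1): S=124.8632, K−S=12.3168, hold=15.4057 ⇒ V=15.4057 continue | (k=4,j=2): S=144.9900, K−S=0.0000, hold=5.5029 ⇒ V=5.5029 continue | (k=4,j=3): S=168.3610, K−S=0.0000, hold=1.1133 ⇒ V=1.1133 continue | (k=4,j=4): S=195.4993, K−S=0.0000, hold=0.0838 ⇒ V=0.0838 continue  boundary S*=107.5303
step 3: (k=3,j=0): S=115.8731, K−S=21.3069, hold=22.5205 ⇒ V=22.5205 continue | (k=3,j=1): S=134.5508, K−S=2.6292, hold=10.4613 ⇒ V=10.4613 continue | (k=3,j=2): S=156.2391, K−S=0.0000, hold=3.3143 ⇒ V=3.3143 continue | (k=3,j=3): S=181.4234, K−S=0.0000, hold=0.6004 ⇒ V=0.6004 continue  boundary S*=-
step 2: (k=2,j=0): S=124.8632, K−S=12.3168, hold=16.4909 ⇒ V=16.4909 continue | (k=2,j=1): S=144.9900, K−S=0.0000, hold=6.8944 ⇒ V=6.8944 continue | (k=2,j=2): S=168.3610, K−S=0.0000, hold=1.9614 ⇒ V=1.9614 continue  boundary S*=-
step 1: (k=1,j=0): S=134.5508, K−S=2.6292, hold=11.6959 ⇒ V=11.6959 continue | (k=1,j=1): S=156.2391, K−S=0.0000, hold=4.4332 ⇒ V=4.4332 continue  boundary S*=-
step 0: (k=0,j=0): S=144.9900, K−S=0.0000, hold=8.0688 ⇒ V=8.0688 continue  boundary S*=-

price = 8.0688
boundary = - - - - 107.5303 99.7882 107.5303 115.8731 124.8632
tree:
8.0688
11.6959 4.4332
16.4909 6.8944 1.9614
22.5205 10.4613 3.3143 0.6004
29.6497 15.4057 5.5029 1.1133 0.0838
37.3918 21.8660 8.9349 2.0528 0.1670 0.0000
44.5765 29.6497 14.0852 3.7607 0.3326 0.0000 0.0000
51.2439 37.3918 21.3069 6.8373 0.6626 0.0000 0.0000 0.0000
57.4313 44.5765 29.6497 12.3168 1.3199 0.0000 0.0000 0.0000 0.0000
63.1731 51.2439 37.3918 21.3069 2.6292 0.0000 0.0000 0.0000 0.0000 0.0000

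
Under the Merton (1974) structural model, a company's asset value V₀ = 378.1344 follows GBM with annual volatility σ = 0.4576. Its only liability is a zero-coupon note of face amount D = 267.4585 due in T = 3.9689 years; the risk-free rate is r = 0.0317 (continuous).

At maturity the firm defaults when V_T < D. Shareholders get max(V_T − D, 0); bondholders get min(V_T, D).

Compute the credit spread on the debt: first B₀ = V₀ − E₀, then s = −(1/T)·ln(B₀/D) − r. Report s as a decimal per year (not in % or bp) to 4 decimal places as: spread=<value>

Apply the equity-as-call identities (strike 267.4585, horizon 3.9689 years):
d₁ = [ln(V₀/D) + (r + σ²/2)T] / (σ√T)
   = [ln(378.1344/267.4585) + (0.0317 + 0.5·0.4576²)·3.9689] / (0.4576·√3.9689)
   = [0.346285 + 0.541354] / 0.911635 = 0.973678
d₂ = d₁ − σ√T = 0.973678 − 0.911635 = 0.062042
N(d₁) = 0.834892,  N(d₂) = 0.524735,  e^(−rT) = 0.881779
E₀ = V₀·N(d₁) − D·e^(−rT)·N(d₂)
   = 378.1344·0.834892 − 267.4585·0.881779·0.524735 = 191.948065
B₀ = V₀ − E₀ = 378.1344 − 191.948065 = 186.186335
spread = −(1/T)·ln(B₀/D) − r = −(1/3.9689)·ln(186.186335/267.4585) − 0.0317 = 0.05956368

spread=0.0596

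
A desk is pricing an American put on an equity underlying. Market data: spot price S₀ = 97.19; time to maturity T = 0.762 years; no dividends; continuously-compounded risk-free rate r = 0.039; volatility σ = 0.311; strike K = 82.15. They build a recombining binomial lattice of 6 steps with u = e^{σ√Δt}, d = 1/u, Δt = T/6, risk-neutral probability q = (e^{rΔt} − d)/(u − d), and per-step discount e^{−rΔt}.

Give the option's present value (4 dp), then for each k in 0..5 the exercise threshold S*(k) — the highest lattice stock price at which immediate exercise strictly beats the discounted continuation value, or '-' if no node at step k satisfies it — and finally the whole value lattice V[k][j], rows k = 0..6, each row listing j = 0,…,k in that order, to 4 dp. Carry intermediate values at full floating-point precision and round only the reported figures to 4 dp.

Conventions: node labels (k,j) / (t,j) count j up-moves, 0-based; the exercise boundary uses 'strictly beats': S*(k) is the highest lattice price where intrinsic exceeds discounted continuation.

price = 3.4940
boundary = - - - - 62.3861 69.6982
tree:
3.4940
5.6419 1.3351
8.8835 2.3871 0.2738
13.5415 4.2143 0.5445 0.0000
19.7639 7.3211 1.0828 0.0000 0.0000
26.3088 12.4518 2.1535 0.0000 0.0000 0.0000
32.1671 19.7639 4.2828 0.0000 0.0000 0.0000 0.0000

Δt=0.12700, u=1.11721, d=0.89509, q=0.49467, disc=e^(-rΔt)=0.99506
k=6 terminal: V=max(K-S,0) → 32.1671 19.7639 4.2828 0.0000 0.0000 0.0000 0.0000
k=5: j=0 S=55.8412 intr=26.3088 cont=25.9029 V=26.3088[EX]; j=1 S=69.6982 intr=12.4518 cont=12.0459 V=12.4518[EX]; j=2 S=86.9938 intr=0.0000 cont=2.1535 V=2.1535[hold]; j=3 S=108.5813 intr=0.0000 cont=0.0000 V=0.0000[hold]; j=4 S=135.5257 intr=0.0000 cont=0.0000 V=0.0000[hold]; j=5 S=169.1565 intr=0.0000 cont=0.0000 V=0.0000[hold]  S*(5)=69.6982
k=4: j=0 S=62.3861 intr=19.7639 cont=19.3580 V=19.7639[EX]; j=1 S=77.8672 intr=4.2828 cont=7.3211 V=7.3211[hold]; j=2 S=97.1900 intr=0.0000 cont=1.0828 V=1.0828[hold]; j=3 S=121.3077 intr=0.0000 cont=0.0000 V=0.0000[hold]; j=4 S=151.4102 intr=0.0000 cont=0.0000 V=0.0000[hold]  S*(4)=62.3861
k=3: j=0 S=69.6982 intr=12.4518 cont=13.5415 V=13.5415[hold]; j=1 S=86.9938 intr=0.0000 cont=4.2143 V=4.2143[hold]; j=2 S=108.5813 intr=0.0000 cont=0.5445 V=0.5445[hold]; j=3 S=135.5257 intr=0.0000 cont=0.0000 V=0.0000[hold]  S*(3)=-
k=2: j=0 S=77.8672 intr=4.2828 cont=8.8835 V=8.8835[hold]; j=1 S=97.1900 intr=0.0000 cont=2.3871 V=2.3871[hold]; j=2 S=121.3077 intr=0.0000 cont=0.2738 V=0.2738[hold]  S*(2)=-
k=1: j=0 S=86.9938 intr=0.0000 cont=5.6419 V=5.6419[hold]; j=1 S=108.5813 intr=0.0000 cont=1.3351 V=1.3351[hold]  S*(1)=-
k=0: j=0 S=97.1900 intr=0.0000 cont=3.4940 V=3.4940[hold]  S*(0)=-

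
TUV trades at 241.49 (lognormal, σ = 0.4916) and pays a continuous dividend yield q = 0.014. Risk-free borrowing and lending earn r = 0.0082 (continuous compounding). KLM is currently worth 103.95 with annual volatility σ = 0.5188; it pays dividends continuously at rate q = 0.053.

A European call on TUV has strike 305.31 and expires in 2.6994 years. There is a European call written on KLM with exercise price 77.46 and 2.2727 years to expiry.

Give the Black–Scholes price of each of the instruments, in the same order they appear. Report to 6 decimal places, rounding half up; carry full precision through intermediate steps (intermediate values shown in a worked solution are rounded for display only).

price(TUV call K=305.31) = 53.988207
price(KLM call K=77.46) = 34.374888

[TUV call K=305.31]
σ√T = 0.4916·√2.6994 = 0.807691
d₁ = (ln(S/K) + (r−q+σ²/2)T) / (σ√T) = (ln(241.49/305.31) + (0.0082−0.014+0.4916²/2)·2.6994) / 0.807691 = (-0.234500 + 0.310526) / 0.807691 = 0.094128
d₂ = d₁ − σ√T = 0.094128 − 0.807691 = -0.713563
e^{−rT} = 0.978108
e^{−qT} = 0.962914
N(d₁) = 0.537496,  N(d₂) = 0.237749
price = S·e^{−qT}·N(d₁) − K·e^{−rT}·N(d₂) = 124.986187 − 70.997980 = 53.988207
[KLM call K=77.46]
σ√T = 0.5188·√2.2727 = 0.782116
d₁ = (ln(S/K) + (r−q+σ²/2)T) / (σ√T) = (ln(103.95/77.46) + (0.0082−0.053+0.5188²/2)·2.2727) / 0.782116 = (0.294148 + 0.204036) / 0.782116 = 0.636970
d₂ = d₁ − σ√T = 0.636970 − 0.782116 = -0.145146
e^{−rT} = 0.981536
e^{−qT} = 0.886519
N(d₁) = 0.737928,  N(d₂) = 0.442298
price = S·e^{−qT}·N(d₁) − K·e^{−rT}·N(d₂) = 68.002701 − 33.627813 = 34.374888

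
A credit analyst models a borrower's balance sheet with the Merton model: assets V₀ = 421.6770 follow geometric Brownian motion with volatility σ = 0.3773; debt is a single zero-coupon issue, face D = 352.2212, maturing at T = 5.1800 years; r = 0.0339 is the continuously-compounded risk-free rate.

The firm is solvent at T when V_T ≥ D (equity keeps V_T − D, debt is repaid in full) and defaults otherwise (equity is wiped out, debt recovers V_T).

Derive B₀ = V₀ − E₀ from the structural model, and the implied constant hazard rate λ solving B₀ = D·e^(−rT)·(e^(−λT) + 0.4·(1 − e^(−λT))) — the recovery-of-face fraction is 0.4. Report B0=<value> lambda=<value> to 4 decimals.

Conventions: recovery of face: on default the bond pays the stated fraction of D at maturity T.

B0=230.0679 lambda=0.0889

Apply the equity-as-call identities (strike 352.2212, horizon 5.1800 years):
d₁ = [ln(V₀/D) + (r + σ²/2)T] / (σ√T)
   = [ln(421.6770/352.2212) + (0.0339 + 0.5·0.3773²)·5.1800] / (0.3773·√5.1800)
   = [0.179980 + 0.544302] / 0.858720 = 0.843444
d₂ = d₁ − σ√T = 0.843444 − 0.858720 = -0.015276
N(d₁) = 0.800510,  N(d₂) = 0.493906,  e^(−rT) = 0.838952
E₀ = V₀·N(d₁) − D·e^(−rT)·N(d₂)
   = 421.6770·0.800510 − 352.2212·0.838952·0.493906 = 191.609093
B₀ = V₀ − E₀ = 421.6770 − 191.609093 = 230.067907
e^(−λT) = (B₀·e^(rT)/D − 0.4)/(1 − 0.4) = (230.0679·1.191964/352.2212 − 0.4)/0.6 = 0.63096748
λ = −ln(0.63096748)/5.1800 = 0.088900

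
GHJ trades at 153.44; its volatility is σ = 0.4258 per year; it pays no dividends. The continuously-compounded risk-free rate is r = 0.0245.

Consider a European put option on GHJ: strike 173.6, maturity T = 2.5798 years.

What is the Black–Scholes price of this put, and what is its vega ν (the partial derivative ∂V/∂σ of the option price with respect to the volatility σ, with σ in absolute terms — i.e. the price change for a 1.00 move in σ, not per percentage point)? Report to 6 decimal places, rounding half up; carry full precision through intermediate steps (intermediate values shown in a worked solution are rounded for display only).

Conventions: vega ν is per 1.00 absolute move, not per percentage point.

price = 47.259010
ν = 95.201999

σ√T = 0.4258·√2.5798 = 0.683910
d₁ = (ln(S/K) + (r+σ²/2)T) / (σ√T) = (ln(153.44/173.6) + (0.0245+0.4258²/2)·2.5798) / 0.683910 = (-0.123444 + 0.297071) / 0.683910 = 0.253874
d₂ = d₁ − σ√T = 0.253874 − 0.683910 = -0.430035
e^{−rT} = 0.938751
N(−d₁) = 0.399796,  N(−d₂) = 0.666415
Put price V = K·e^{−rT}·N(−d₂) − S·N(−d₁) = 108.603761 − 61.344750 = 47.259010
φ(d₁) = (1/√(2π))·e^{−d₁²/2} = 0.386291
ν = S·φ(d₁)·√T = 95.201999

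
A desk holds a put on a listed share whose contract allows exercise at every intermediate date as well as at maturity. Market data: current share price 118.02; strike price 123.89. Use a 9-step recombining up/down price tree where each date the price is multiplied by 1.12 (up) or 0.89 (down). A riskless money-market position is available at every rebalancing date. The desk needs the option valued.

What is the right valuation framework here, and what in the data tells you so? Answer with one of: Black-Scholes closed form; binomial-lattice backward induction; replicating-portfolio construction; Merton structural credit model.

Key observation: the put (strike 123.89 on spot 118.02) is American-style on a 9-step discrete price model, so the early-exercise decision at every node requires stepwise backward valuation — a closed form cannot price the exercise right.

framework: binomial-lattice backward induction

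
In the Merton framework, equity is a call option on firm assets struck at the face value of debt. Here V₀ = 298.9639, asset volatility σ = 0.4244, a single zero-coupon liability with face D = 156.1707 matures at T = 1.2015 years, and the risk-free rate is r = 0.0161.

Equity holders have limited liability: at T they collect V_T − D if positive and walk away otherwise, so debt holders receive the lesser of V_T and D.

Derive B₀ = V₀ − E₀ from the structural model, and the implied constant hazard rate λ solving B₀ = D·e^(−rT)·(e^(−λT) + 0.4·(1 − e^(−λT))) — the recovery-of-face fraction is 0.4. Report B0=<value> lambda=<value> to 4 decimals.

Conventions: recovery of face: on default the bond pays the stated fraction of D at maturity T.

Work the structural quantities from V₀ = 298.9639 against face 156.1707:
d₁ = [ln(V₀/D) + (r + σ²/2)T] / (σ√T)
   = [ln(298.9639/156.1707) + (0.0161 + 0.5·0.4244²)·1.2015] / (0.4244·√1.2015)
   = [0.649373 + 0.127548] / 0.465197 = 1.670090
d₂ = d₁ − σ√T = 1.670090 − 0.465197 = 1.204893
N(d₁) = 0.952549,  N(d₂) = 0.885878,  e^(−rT) = 0.980842
E₀ = V₀·N(d₁) − D·e^(−rT)·N(d₂)
   = 298.9639·0.952549 − 156.1707·0.980842·0.885878 = 149.080210
B₀ = V₀ − E₀ = 298.9639 − 149.080210 = 149.883690
e^(−λT) = (B₀·e^(rT)/D − 0.4)/(1 − 0.4) = (149.8837·1.019532/156.1707 − 0.4)/0.6 = 0.96414818
λ = −ln(0.96414818)/1.2015 = 0.030387

B0=149.8837 lambda=0.0304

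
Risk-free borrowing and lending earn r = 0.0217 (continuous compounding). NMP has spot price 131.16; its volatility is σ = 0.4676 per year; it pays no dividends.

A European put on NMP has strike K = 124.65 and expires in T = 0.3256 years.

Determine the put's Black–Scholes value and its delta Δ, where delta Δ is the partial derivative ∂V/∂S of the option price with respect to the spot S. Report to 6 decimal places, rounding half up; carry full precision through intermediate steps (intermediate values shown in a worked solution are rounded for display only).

σ√T = 0.4676·√0.3256 = 0.266819
d₁ = (ln(S/K) + (r+σ²/2)T) / (σ√T) = (ln(131.16/124.65) + (0.0217+0.4676²/2)·0.3256) / 0.266819 = (0.050908 + 0.042662) / 0.266819 = 0.350687
d₂ = d₁ − σ√T = 0.350687 − 0.266819 = 0.083868
e^{−rT} = 0.992959
N(−d₁) = 0.362912,  N(−d₂) = 0.466581
Put price V = K·e^{−rT}·N(−d₂) − S·N(−d₁) = 57.749823 − 47.599503 = 10.150320
Δ = −N(−d₁) = -0.362912

price = 10.150320
Δ = -0.362912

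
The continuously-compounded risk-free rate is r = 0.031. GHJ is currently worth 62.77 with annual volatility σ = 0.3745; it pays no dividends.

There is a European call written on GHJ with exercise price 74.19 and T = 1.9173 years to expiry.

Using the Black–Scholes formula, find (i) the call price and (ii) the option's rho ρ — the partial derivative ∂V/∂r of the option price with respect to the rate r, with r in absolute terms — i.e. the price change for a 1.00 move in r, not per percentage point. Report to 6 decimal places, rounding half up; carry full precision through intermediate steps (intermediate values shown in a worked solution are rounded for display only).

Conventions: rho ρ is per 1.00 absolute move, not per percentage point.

price = 10.287186
ρ = 42.925095

σ√T = 0.3745·√1.9173 = 0.518557
d₁ = (ln(S/K) + (r+σ²/2)T) / (σ√T) = (ln(62.77/74.19) + (0.031+0.3745²/2)·1.9173) / 0.518557 = (-0.167152 + 0.193887) / 0.518557 = 0.051557
d₂ = d₁ − σ√T = 0.051557 − 0.518557 = -0.467001
e^{−rT} = 0.942296
N(d₁) = 0.520559,  N(d₂) = 0.320250
Call price V = S·N(d₁) − K·e^{−rT}·N(d₂) = 32.675490 − 22.388304 = 10.287186
ρ = K·T·e^{−rT}·N(d₂) = 42.925095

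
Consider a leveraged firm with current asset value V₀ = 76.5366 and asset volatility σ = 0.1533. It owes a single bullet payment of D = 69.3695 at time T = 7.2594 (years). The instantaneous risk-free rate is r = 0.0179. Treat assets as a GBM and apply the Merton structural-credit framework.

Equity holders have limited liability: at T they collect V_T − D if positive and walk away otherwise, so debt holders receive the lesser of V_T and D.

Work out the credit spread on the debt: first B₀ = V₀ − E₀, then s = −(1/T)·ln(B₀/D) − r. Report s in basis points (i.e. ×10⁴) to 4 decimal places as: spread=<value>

Equity is a call on the firm's assets struck at D = 69.3695:
d₁ = [ln(V₀/D) + (r + σ²/2)T] / (σ√T)
   = [ln(76.5366/69.3695) + (0.0179 + 0.5·0.1533²)·7.2594] / (0.1533·√7.2594)
   = [0.098322 + 0.215244] / 0.413040 = 0.759166
d₂ = d₁ − σ√T = 0.759166 − 0.413040 = 0.346126
N(d₁) = 0.776123,  N(d₂) = 0.635376,  e^(−rT) = 0.878145
E₀ = V₀·N(d₁) − D·e^(−rT)·N(d₂)
   = 76.5366·0.776123 − 69.3695·0.878145·0.635376 = 20.696973
B₀ = V₀ − E₀ = 76.5366 − 20.696973 = 55.839627
spread = −(1/T)·ln(B₀/D) − r = −(1/7.2594)·ln(55.839627/69.3695) − 0.0179 = 0.01198725
in basis points: 0.01198725 × 10⁴ = 119.8725 bp

spread=119.8725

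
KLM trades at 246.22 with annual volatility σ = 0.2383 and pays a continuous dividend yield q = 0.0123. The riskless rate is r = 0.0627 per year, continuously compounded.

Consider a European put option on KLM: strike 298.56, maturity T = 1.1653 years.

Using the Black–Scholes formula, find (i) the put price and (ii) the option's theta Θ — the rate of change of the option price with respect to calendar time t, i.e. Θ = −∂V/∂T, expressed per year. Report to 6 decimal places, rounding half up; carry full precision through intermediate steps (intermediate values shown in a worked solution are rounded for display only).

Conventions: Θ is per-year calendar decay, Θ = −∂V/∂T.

price = 47.532288
Θ = 1.067480

σ√T = 0.2383·√1.1653 = 0.257243
d₁ = (ln(S/K) + (r−q+σ²/2)T) / (σ√T) = (ln(246.22/298.56) + (0.0627−0.0123+0.2383²/2)·1.1653) / 0.257243 = (-0.192745 + 0.091818) / 0.257243 = -0.392344
d₂ = d₁ − σ√T = -0.392344 − 0.257243 = -0.649586
e^{−rT} = 0.929541
e^{−qT} = 0.985769
N(−d₁) = 0.652598,  N(−d₂) = 0.742020
Put price V = K·e^{−rT}·N(−d₂) − S·e^{−qT}·N(−d₁) = 205.928248 − 158.395960 = 47.532288
φ(d₁) = (1/√(2π))·e^{−d₁²/2} = 0.369389
Θ = −S·e^{−qT}·φ(d₁)·σ/(2√T) − q·S·e^{−qT}·N(−d₁) + r·K·e^{−rT}·N(−d₂) = −9.895951 − 1.948270 + 12.911701 = 1.067480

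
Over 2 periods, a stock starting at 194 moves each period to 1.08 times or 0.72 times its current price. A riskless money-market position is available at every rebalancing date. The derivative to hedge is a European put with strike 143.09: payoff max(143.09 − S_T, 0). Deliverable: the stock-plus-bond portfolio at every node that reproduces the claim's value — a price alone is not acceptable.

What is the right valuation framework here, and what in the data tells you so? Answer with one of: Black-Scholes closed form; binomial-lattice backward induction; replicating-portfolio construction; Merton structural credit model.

framework: replicating-portfolio construction

Key observation: the task asks for the hedge itself — share and bond holdings at every node of the 2-period tree on spot 194 with factors 1.08/0.72 — which is exactly what the replicating-portfolio construction produces.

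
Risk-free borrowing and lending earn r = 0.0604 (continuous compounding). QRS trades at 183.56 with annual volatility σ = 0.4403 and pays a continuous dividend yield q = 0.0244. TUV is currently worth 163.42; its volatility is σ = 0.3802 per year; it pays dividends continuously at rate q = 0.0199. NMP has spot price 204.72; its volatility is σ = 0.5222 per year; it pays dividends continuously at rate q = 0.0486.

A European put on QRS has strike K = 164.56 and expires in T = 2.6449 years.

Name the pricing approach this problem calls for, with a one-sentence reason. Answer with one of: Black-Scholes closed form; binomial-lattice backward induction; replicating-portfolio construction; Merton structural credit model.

Key observation: everything needed for the exact continuous-time valuation of the European put on QRS (strike 164.56) is given, and no feature rules the closed form out.

framework: Black-Scholes closed form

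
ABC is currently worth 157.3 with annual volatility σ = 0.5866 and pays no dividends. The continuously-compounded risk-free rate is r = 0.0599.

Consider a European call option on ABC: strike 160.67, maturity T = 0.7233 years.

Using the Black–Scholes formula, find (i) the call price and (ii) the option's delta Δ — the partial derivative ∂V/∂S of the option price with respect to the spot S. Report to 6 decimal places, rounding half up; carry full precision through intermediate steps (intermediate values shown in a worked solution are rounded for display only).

price = 32.396958
Δ = 0.615544

σ√T = 0.5866·√0.7233 = 0.498886
d₁ = (ln(S/K) + (r+σ²/2)T) / (σ√T) = (ln(157.3/160.67) + (0.0599+0.5866²/2)·0.7233) / 0.498886 = (-0.021198 + 0.167769) / 0.498886 = 0.293798
d₂ = d₁ − σ√T = 0.293798 − 0.498886 = -0.205088
e^{−rT} = 0.957599
N(d₁) = 0.615544,  N(d₂) = 0.418752
Call price V = S·N(d₁) − K·e^{−rT}·N(d₂) = 96.825028 − 64.428070 = 32.396958
Δ = N(d₁) = 0.615544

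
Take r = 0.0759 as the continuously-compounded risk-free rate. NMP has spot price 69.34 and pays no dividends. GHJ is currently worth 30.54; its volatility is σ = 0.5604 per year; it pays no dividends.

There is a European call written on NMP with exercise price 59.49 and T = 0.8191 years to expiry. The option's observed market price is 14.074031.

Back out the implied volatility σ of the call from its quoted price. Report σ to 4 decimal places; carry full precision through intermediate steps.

sigma = 0.1995

At σ = 0.1995 the Black–Scholes value reproduces the quote:
σ√T = 0.1995·√0.8191 = 0.180556
d₁ = (ln(S/K) + (r+σ²/2)T) / (σ√T) = (ln(69.34/59.49) + (0.0759+0.1995²/2)·0.8191) / 0.180556 = (0.153214 + 0.078470) / 0.180556 = 1.283169
d₂ = d₁ − σ√T = 1.283169 − 0.180556 = 1.102613
e^{−rT} = 0.939723
N(d₁) = 0.900284,  N(d₂) = 0.864902
V = S·N(d₁) − K·e^{−rT}·N(d₂) = 62.425664 − 48.351633 = 14.074031 (equal to the quote); since ∂V/∂σ > 0 for all σ, the implied volatility is unique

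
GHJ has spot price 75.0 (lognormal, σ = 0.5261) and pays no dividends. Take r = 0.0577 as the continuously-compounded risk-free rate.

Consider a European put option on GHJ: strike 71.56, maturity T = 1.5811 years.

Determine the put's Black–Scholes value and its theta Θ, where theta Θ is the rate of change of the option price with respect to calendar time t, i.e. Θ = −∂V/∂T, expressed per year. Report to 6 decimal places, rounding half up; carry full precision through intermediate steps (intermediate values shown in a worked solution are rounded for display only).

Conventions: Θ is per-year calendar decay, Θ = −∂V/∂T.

price = 13.724516
Θ = -3.343883

σ√T = 0.5261·√1.5811 = 0.661528
d₁ = (ln(S/K) + (r+σ²/2)T) / (σ√T) = (ln(75.0/71.56) + (0.0577+0.5261²/2)·1.5811) / 0.661528 = (0.046952 + 0.310039) / 0.661528 = 0.539646
d₂ = d₁ − σ√T = 0.539646 − 0.661528 = -0.121882
e^{−rT} = 0.912808
N(−d₁) = 0.294721,  N(−d₂) = 0.548504
Put price V = K·e^{−rT}·N(−d₂) − S·N(−d₁) = 35.828562 − 22.104045 = 13.724516
φ(d₁) = (1/√(2π))·e^{−d₁²/2} = 0.344884
Θ = −S·φ(d₁)·σ/(2√T) + r·K·e^{−rT}·N(−d₂) = −5.411191 + 2.067308 = -3.343883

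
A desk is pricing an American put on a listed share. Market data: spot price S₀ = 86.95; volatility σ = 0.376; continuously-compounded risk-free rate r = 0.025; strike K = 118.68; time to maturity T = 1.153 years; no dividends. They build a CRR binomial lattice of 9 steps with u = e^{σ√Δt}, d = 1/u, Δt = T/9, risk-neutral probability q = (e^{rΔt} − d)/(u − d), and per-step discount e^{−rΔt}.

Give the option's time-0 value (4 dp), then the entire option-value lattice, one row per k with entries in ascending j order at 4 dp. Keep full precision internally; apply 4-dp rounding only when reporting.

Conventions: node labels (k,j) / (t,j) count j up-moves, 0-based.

Δt=0.12811, u=1.14406, d=0.87408, q=0.47829, disc=e^(-rΔt)=0.99680
k=9 terminal: V=max(K-S,0) → 92.7834 84.7849 74.3158 60.6133 42.6785 19.2043 0.0000 0.0000 0.0000 0.0000
k=8: j=0 S=29.6272 intr=89.0528 cont=88.6733 V=89.0528[EX]; j=1 S=38.7780 intr=79.9020 cont=79.5225 V=79.9020[EX]; j=2 S=50.7551 intr=67.9249 cont=67.5454 V=67.9249[EX]; j=3 S=66.4316 intr=52.2484 cont=51.8689 V=52.2484[EX]; j=4 S=86.9500 intr=31.7300 cont=31.3505 V=31.7300[EX]; j=5 S=113.8058 intr=4.8742 cont=9.9871 V=9.9871[hold]; j=6 S=148.9565 intr=0.0000 cont=0.0000 V=0.0000[hold]; j=7 S=194.9639 intr=0.0000 cont=0.0000 V=0.0000[hold]; j=8 S=255.1815 intr=0.0000 cont=0.0000 V=0.0000[hold]
k=7: j=0 S=33.8951 intr=84.7849 cont=84.4054 V=84.7849[EX]; j=1 S=44.3642 intr=74.3158 cont=73.9363 V=74.3158[EX]; j=2 S=58.0667 intr=60.6133 cont=60.2338 V=60.6133[EX]; j=3 S=76.0015 intr=42.6785 cont=42.2990 V=42.6785[EX]; j=4 S=99.4757 intr=19.2043 cont=21.2624 V=21.2624[hold]; j=5 S=130.2003 intr=0.0000 cont=5.1937 V=5.1937[hold]; j=6 S=170.4146 intr=0.0000 cont=0.0000 V=0.0000[hold]; j=7 S=223.0497 intr=0.0000 cont=0.0000 V=0.0000[hold]
k=6: j=0 S=38.7780 intr=79.9020 cont=79.5225 V=79.9020[EX]; j=1 S=50.7551 intr=67.9249 cont=67.5454 V=67.9249[EX]; j=2 S=66.4316 intr=52.2484 cont=51.8689 V=52.2484[EX]; j=3 S=86.9500 intr=31.7300 cont=32.3317 V=32.3317[hold]; j=4 S=113.8058 intr=4.8742 cont=13.5335 V=13.5335[hold]; j=5 S=148.9565 intr=0.0000 cont=2.7010 V=2.7010[hold]; j=6 S=194.9639 intr=0.0000 cont=0.0000 V=0.0000[hold]
k=5: j=0 S=44.3642 intr=74.3158 cont=73.9363 V=74.3158[EX]; j=1 S=58.0667 intr=60.6133 cont=60.2338 V=60.6133[EX]; j=2 S=76.0015 intr=42.6785 cont=42.5859 V=42.6785[EX]; j=3 S=99.4757 intr=19.2043 cont=23.2661 V=23.2661[hold]; j=4 S=130.2003 intr=0.0000 cont=8.3257 V=8.3257[hold]; j=5 S=170.4146 intr=0.0000 cont=1.4046 V=1.4046[hold]
k=4: j=0 S=50.7551 intr=67.9249 cont=67.5454 V=67.9249[EX]; j=1 S=66.4316 intr=52.2484 cont=51.8689 V=52.2484[EX]; j=2 S=86.9500 intr=31.7300 cont=33.2870 V=33.2870[hold]; j=3 S=113.8058 intr=4.8742 cont=16.0688 V=16.0688[hold]; j=4 S=148.9565 intr=0.0000 cont=4.9994 V=4.9994[hold]
k=3: j=0 S=58.0667 intr=60.6133 cont=60.2338 V=60.6133[EX]; j=1 S=76.0015 intr=42.6785 cont=43.0413 V=43.0413[hold]; j=2 S=99.4757 intr=19.2043 cont=24.9716 V=24.9716[hold]; j=3 S=130.2003 intr=0.0000 cont=10.7400 V=10.7400[hold]
k=2: j=0 S=66.4316 intr=52.2484 cont=52.0419 V=52.2484[EX]; j=1 S=86.9500 intr=31.7300 cont=34.2888 V=34.2888[hold]; j=2 S=113.8058 intr=4.8742 cont=18.1067 V=18.1067[hold]
k=1: j=0 S=76.0015 intr=42.6785 cont=43.5189 V=43.5189[hold]; j=1 S=99.4757 intr=19.2043 cont=26.4642 V=26.4642[hold]
k=0: j=0 S=86.9500 intr=31.7300 cont=35.2488 V=35.2488[hold]

price = 35.2488
tree:
35.2488
43.5189 26.4642
52.2484 34.2888 18.1067
60.6133 43.0413 24.9716 10.7400
67.9249 52.2484 33.2870 16.0688 4.9994
74.3158 60.6133 42.6785 23.2661 8.3257 1.4046
79.9020 67.9249 52.2484 32.3317 13.5335 2.7010 0.0000
84.7849 74.3158 60.6133 42.6785 21.2624 5.1937 0.0000 0.0000
89.0528 79.9020 67.9249 52.2484 31.7300 9.9871 0.0000 0.0000 0.0000
92.7834 84.7849 74.3158 60.6133 42.6785 19.2043 0.0000 0.0000 0.0000 0.0000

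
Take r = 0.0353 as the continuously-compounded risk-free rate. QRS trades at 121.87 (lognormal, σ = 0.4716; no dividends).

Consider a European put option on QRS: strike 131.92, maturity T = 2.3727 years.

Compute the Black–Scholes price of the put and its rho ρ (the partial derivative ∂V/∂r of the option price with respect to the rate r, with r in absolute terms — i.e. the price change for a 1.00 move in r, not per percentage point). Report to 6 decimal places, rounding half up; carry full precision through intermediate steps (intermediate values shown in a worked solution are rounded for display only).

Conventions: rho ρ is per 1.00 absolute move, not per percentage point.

price = 34.205303
ρ = -184.072108

σ√T = 0.4716·√2.3727 = 0.726432
d₁ = (ln(S/K) + (r+σ²/2)T) / (σ√T) = (ln(121.87/131.92) + (0.0353+0.4716²/2)·2.3727) / 0.726432 = (-0.079241 + 0.347608) / 0.726432 = 0.369432
d₂ = d₁ − σ√T = 0.369432 − 0.726432 = -0.357000
e^{−rT} = 0.919655
N(−d₁) = 0.355903,  N(−d₂) = 0.639454
Put price V = K·e^{−rT}·N(−d₂) − S·N(−d₁) = 77.579175 − 43.373872 = 34.205303
ρ = −K·T·e^{−rT}·N(−d₂) = -184.072108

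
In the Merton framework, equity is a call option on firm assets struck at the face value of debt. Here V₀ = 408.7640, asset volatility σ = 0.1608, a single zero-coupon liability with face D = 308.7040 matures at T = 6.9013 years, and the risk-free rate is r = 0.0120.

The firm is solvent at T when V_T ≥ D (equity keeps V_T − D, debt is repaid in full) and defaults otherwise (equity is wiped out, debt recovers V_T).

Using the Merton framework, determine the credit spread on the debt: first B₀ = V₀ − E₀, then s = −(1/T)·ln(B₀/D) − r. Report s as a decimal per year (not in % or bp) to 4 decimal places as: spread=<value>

With assets at 408.7640 and a single debt payment of 308.7040 at 6.9013 years:
d₁ = [ln(V₀/D) + (r + σ²/2)T] / (σ√T)
   = [ln(408.7640/308.7040) + (0.0120 + 0.5·0.1608²)·6.9013] / (0.1608·√6.9013)
   = [0.280755 + 0.172038] / 0.422427 = 1.071885
d₂ = d₁ − σ√T = 1.071885 − 0.422427 = 0.649458
N(d₁) = 0.858114,  N(d₂) = 0.741979,  e^(−rT) = 0.920521
E₀ = V₀·N(d₁) − D·e^(−rT)·N(d₂)
   = 408.7640·0.858114 − 308.7040·0.920521·0.741979 = 139.919172
B₀ = V₀ − E₀ = 408.7640 − 139.919172 = 268.844828
spread = −(1/T)·ln(B₀/D) − r = −(1/6.9013)·ln(268.844828/308.7040) − 0.0120 = 0.00803224

spread=0.0080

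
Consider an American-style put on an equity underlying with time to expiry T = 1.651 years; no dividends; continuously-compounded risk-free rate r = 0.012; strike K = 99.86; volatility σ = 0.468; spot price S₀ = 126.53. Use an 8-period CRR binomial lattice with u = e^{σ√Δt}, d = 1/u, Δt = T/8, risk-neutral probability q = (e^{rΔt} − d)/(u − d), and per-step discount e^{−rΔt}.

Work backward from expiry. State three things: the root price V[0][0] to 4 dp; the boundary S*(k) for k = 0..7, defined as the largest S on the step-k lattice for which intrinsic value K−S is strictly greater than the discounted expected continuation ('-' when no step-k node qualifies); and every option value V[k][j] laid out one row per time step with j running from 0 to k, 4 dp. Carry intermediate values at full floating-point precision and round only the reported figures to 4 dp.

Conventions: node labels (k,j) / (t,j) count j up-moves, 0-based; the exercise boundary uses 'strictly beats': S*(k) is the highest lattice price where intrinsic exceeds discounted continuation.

params: Δt=0.20638 u=1.23690 d=0.80848 q=0.45284 e^(-rΔt)=0.99753
t_8 payoffs: 76.7645 64.5260 45.8020 17.1560 0.0000 0.0000 0.0000 0.0000 0.0000
t_7: node(7,0) S=28.5667 payoff=71.2933 vs cont=71.0463 → 71.2933 [stop]  node(7,1) S=43.7045 payoff=56.1555 vs cont=55.9085 → 56.1555 [stop]  node(7,2) S=66.8642 payoff=32.9958 vs cont=32.7488 → 32.9958 [stop]  node(7,3) S=102.2963 payoff=0.0000 vs cont=9.3639 → 9.3639 [wait]  node(7,4) S=156.5045 payoff=0.0000 vs cont=0.0000 → 0.0000 [wait]  node(7,5) S=239.4383 payoff=0.0000 vs cont=0.0000 → 0.0000 [wait]  node(7,6) S=366.3198 payoff=0.0000 vs cont=0.0000 → 0.0000 [wait]  node(7,7) S=560.4374 payoff=0.0000 vs cont=0.0000 → 0.0000 [wait]  ⇒ S*(7)=66.8642
t_6: node(6,0) S=35.3340 payoff=64.5260 vs cont=64.2790 → 64.5260 [stop]  node(6,1) S=54.0580 payoff=45.8020 vs cont=45.5550 → 45.8020 [stop]  node(6,2) S=82.7040 payoff=17.1560 vs cont=22.2393 → 22.2393 [wait]  node(6,3) S=126.5300 payoff=0.0000 vs cont=5.1109 → 5.1109 [wait]  node(6,4) S=193.5799 payoff=0.0000 vs cont=0.0000 → 0.0000 [wait]  node(6,5) S=296.1604 payoff=0.0000 vs cont=0.0000 → 0.0000 [wait]  node(6,6) S=453.0997 payoff=0.0000 vs cont=0.0000 → 0.0000 [wait]  ⇒ S*(6)=54.0580
t_5: node(5,0) S=43.7045 payoff=56.1555 vs cont=55.9085 → 56.1555 [stop]  node(5,1) S=66.8642 payoff=32.9958 vs cont=35.0451 → 35.0451 [wait]  node(5,2) S=102.2963 payoff=0.0000 vs cont=14.4471 → 14.4471 [wait]  node(5,3) S=156.5045 payoff=0.0000 vs cont=2.7896 → 2.7896 [wait]  node(5,4) S=239.4383 payoff=0.0000 vs cont=0.0000 → 0.0000 [wait]  node(5,5) S=366.3198 payoff=0.0000 vs cont=0.0000 → 0.0000 [wait]  ⇒ S*(5)=43.7045
t_4: node(4,0) S=54.0580 payoff=45.8020 vs cont=46.4807 → 46.4807 [wait]  node(4,1) S=82.7040 payoff=17.1560 vs cont=25.6540 → 25.6540 [wait]  node(4,2) S=126.5300 payoff=0.0000 vs cont=9.1455 → 9.1455 [wait]  node(4,3) S=193.5799 payoff=0.0000 vs cont=1.5226 → 1.5226 [wait]  node(4,4) S=296.1604 payoff=0.0000 vs cont=0.0000 → 0.0000 [wait]  ⇒ S*(4)=-
t_3: node(3,0) S=66.8642 payoff=32.9958 vs cont=36.9580 → 36.9580 [wait]  node(3,1) S=102.2963 payoff=0.0000 vs cont=18.1334 → 18.1334 [wait]  node(3,2) S=156.5045 payoff=0.0000 vs cont=5.6795 → 5.6795 [wait]  node(3,3) S=239.4383 payoff=0.0000 vs cont=0.8310 → 0.8310 [wait]  ⇒ S*(3)=-
t_2: node(2,0) S=82.7040 payoff=17.1560 vs cont=28.3632 → 28.3632 [wait]  node(2,1) S=126.5300 payoff=0.0000 vs cont=12.4629 → 12.4629 [wait]  node(2,2) S=193.5799 payoff=0.0000 vs cont=3.4753 → 3.4753 [wait]  ⇒ S*(2)=-
t_1: node(1,0) S=102.2963 payoff=0.0000 vs cont=21.1106 → 21.1106 [wait]  node(1,1) S=156.5045 payoff=0.0000 vs cont=8.3723 → 8.3723 [wait]  ⇒ S*(1)=-
t_0: node(0,0) S=126.5300 payoff=0.0000 vs cont=15.3043 → 15.3043 [wait]  ⇒ S*(0)=-

price = 15.3043
boundary = - - - - - 43.7045 54.0580 66.8642
tree:
15.3043
21.1106 8.3723
28.3632 12.4629 3.4753
36.9580 18.1334 5.6795 0.8310
46.4807 25.6540 9.1455 1.5226 0.0000
56.1555 35.0451 14.4471 2.7896 0.0000 0.0000
64.5260 45.8020 22.2393 5.1109 0.0000 0.0000 0.0000
71.2933 56.1555 32.9958 9.3639 0.0000 0.0000 0.0000 0.0000
76.7645 64.5260 45.8020 17.1560 0.0000 0.0000 0.0000 0.0000 0.0000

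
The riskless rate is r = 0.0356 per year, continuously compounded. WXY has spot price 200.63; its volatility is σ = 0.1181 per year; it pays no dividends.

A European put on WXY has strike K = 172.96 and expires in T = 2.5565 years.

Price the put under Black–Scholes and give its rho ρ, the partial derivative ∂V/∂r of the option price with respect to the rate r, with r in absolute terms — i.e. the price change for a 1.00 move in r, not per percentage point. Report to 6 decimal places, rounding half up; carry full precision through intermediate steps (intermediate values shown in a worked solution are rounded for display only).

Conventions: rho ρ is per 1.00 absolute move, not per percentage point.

σ√T = 0.1181·√2.5565 = 0.188831
d₁ = (ln(S/K) + (r+σ²/2)T) / (σ√T) = (ln(200.63/172.96) + (0.0356+0.1181²/2)·2.5565) / 0.188831 = (0.148402 + 0.108840) / 0.188831 = 1.362288
d₂ = d₁ − σ√T = 1.362288 − 0.188831 = 1.173458
e^{−rT} = 0.913007
N(−d₁) = 0.086553,  N(−d₂) = 0.120306
Put price V = K·e^{−rT}·N(−d₂) − S·N(−d₁) = 18.997997 − 17.365216 = 1.632781
ρ = −K·T·e^{−rT}·N(−d₂) = -48.568378

price = 1.632781
ρ = -48.568378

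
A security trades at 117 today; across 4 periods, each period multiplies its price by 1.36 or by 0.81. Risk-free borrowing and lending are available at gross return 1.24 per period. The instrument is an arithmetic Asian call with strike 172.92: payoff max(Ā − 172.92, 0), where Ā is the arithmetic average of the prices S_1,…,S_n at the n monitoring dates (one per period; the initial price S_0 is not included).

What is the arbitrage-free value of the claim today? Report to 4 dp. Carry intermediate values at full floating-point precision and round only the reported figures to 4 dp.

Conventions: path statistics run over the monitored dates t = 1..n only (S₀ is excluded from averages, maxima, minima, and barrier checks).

Set p* = 0.7818 (from d < R < u); the path-dependent value is the discounted p*-expectation over all price paths.
Enumerate all 2^4 = 16 price paths (U = up ×1.36, D = down ×0.81); each path with k up-moves has probability p*^k·(1−p*)^(4−k).
DDDD: Ā=71.0192, payoff=0.0000, prob=0.002266
UDDD: Ā=119.2422, payoff=0.0000, prob=0.008120
DUDD: Ā=103.1547, payoff=0.0000, prob=0.008120
UUDD: Ā=173.1980, payoff=0.2780, prob=0.029097
DDUD: Ā=90.1238, payoff=0.0000, prob=0.008120
UDUD: Ā=151.3190, payoff=0.0000, prob=0.029097
DUUD: Ā=135.2315, payoff=0.0000, prob=0.029097
UUUD: Ā=227.0553, payoff=54.1353, prob=0.104264
DDDU: Ā=79.5688, payoff=0.0000, prob=0.008120
UDDU: Ā=133.5970, payoff=0.0000, prob=0.029097
DUDU: Ā=117.5095, payoff=0.0000, prob=0.029097
UUDU: Ā=197.2999, payoff=24.3799, prob=0.104264
DDUU: Ā=104.4786, payoff=0.0000, prob=0.029097
UDUU: Ā=175.4209, payoff=2.5009, prob=0.104264
DUUU: Ā=159.3334, payoff=0.0000, prob=0.104264
UUUU: Ā=267.5227, payoff=94.6027, prob=0.373614
Price = Σ prob·payoff / R^4 = 43.800078 / 2.364214 = 18.5263

price = 18.5263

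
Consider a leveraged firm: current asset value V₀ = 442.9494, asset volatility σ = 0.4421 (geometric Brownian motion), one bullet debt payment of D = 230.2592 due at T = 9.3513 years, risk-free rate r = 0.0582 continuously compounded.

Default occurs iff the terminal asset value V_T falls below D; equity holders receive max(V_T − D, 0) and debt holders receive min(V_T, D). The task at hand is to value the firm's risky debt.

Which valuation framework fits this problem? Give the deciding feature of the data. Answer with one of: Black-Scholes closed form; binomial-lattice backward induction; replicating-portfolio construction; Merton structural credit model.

framework: Merton structural credit model

Key observation: with the firm-asset dynamics (V₀ = 442.9494) and a single zero-coupon liability of face 230.2592 given, debt value, spread, and default probability all derive from the option view of the balance sheet.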